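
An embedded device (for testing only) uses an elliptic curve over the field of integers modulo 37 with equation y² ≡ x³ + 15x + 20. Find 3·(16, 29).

(31, 11)

Write G = (16, 29).
Repeated addition: build up to 3G.
2G: tangent at (16, 29): λ = (3·16² + 15)/(2·29) ≡ 6/21. 21⁻¹ ≡ 30 (mod 37) since 21·30 = 630 ≡ 1, so λ ≡ 6·30 ≡ 32.
  x = λ² - 16 - 16 = 1024 - 32 ≡ 30; y = λ·(16 - 30) - 29 ≡ 4. → (30, 4)
3G: (30, 4) + (16, 29). λ = (29 - 4)/(16 - 30) ≡ 25/23 mod 37. 23⁻¹ ≡ 29 (mod 37), so λ ≡ 22.
  x = λ² - 30 - 16 = 484 - 46 ≡ 31; y = λ·(30 - 31) - 4 ≡ 11. → (31, 11)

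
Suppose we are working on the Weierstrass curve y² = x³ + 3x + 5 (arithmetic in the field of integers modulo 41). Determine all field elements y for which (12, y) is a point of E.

x³ + 3x + 5 = 1769 ≡ 6 (mod 41).
6 is a non-residue mod 41; no y exists.

none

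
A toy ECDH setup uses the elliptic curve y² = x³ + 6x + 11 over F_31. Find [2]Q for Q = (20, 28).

(30, 29)

tangent at (20, 28): λ = (3·20² + 6)/(2·28) ≡ 28/25. 25⁻¹ ≡ 5 (mod 31) since 25·5 = 125 ≡ 1, so λ ≡ 28·5 ≡ 16.
  x = λ² - 20 - 20 = 256 - 40 ≡ 30; y = λ·(20 - 30) - 28 ≡ 29. → (30, 29)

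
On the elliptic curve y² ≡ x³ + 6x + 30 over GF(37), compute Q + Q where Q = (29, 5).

tangent at (29, 5): λ = (3·29² + 6)/(2·5) ≡ 13/10. 10⁻¹ ≡ 26 (mod 37), so λ ≡ 13·26 ≡ 5.
  x = λ² - 29 - 29 = 25 - 58 ≡ 4; y = λ·(29 - 4) - 5 ≡ 9. → (4, 9)

(4, 9)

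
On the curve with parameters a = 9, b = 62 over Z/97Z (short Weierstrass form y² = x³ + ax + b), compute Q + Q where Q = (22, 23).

(51, 66)

tangent at (22, 23): λ = (3·22² + 9)/(2·23) ≡ 6/46. 46⁻¹ ≡ 19 (mod 97) since 46·19 = 874 ≡ 1, so λ ≡ 6·19 ≡ 17.
  x = λ² - 22 - 22 = 289 - 44 ≡ 51; y = λ·(22 - 51) - 23 ≡ 66. → (51, 66)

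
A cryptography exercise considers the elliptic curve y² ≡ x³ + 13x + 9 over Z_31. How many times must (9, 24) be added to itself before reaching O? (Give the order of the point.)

8

2P: tangent at (9, 24): λ = (3·9² + 13)/(2·24) ≡ 8/17. 17⁻¹ ≡ 11 (mod 31), so λ ≡ 8·11 ≡ 26.
  x = λ² - 9 - 9 = 676 - 18 ≡ 7; y = λ·(9 - 7) - 24 ≡ 28. → (7, 28)
3P: (7, 28) + (9, 24). λ = (24 - 28)/(9 - 7) ≡ 27/2 mod 31. 2⁻¹ ≡ 16 (mod 31) since 2·16 = 32 ≡ 1, so λ ≡ 29.
  x = λ² - 7 - 9 = 841 - 16 ≡ 19; y = λ·(7 - 19) - 28 ≡ 27. → (19, 27)
4P: (19, 27) + (9, 24). λ = (24 - 27)/(9 - 19) ≡ 28/21 mod 31. 21⁻¹ ≡ 3 (mod 31) since 21·3 = 63 ≡ 1, so λ ≡ 22.
  x = λ² - 19 - 9 = 484 - 28 ≡ 22; y = λ·(19 - 22) - 27 ≡ 0. → (22, 0)
5P: (22, 0) + (9, 24). λ = (24 - 0)/(9 - 22) ≡ 24/18 mod 31. 18⁻¹ ≡ 19 (mod 31) since 18·19 = 342 ≡ 1, so λ ≡ 22.
  x = λ² - 22 - 9 = 484 - 31 ≡ 19; y = λ·(22 - 19) - 0 ≡ 4. → (19, 4)
6P: (19, 4) + (9, 24). λ = (24 - 4)/(9 - 19) ≡ 20/21 mod 31. 21⁻¹ ≡ 3 (mod 31), so λ ≡ 29.
  x = λ² - 19 - 9 = 841 - 28 ≡ 7; y = λ·(19 - 7) - 4 ≡ 3. → (7, 3)
7P: (7, 3) + (9, 24). λ = (24 - 3)/(9 - 7) ≡ 21/2 mod 31. 2⁻¹ ≡ 16 (mod 31) since 2·16 = 32 ≡ 1, so λ ≡ 26.
  x = λ² - 7 - 9 = 676 - 16 ≡ 9; y = λ·(7 - 9) - 3 ≡ 7. → (9, 7)
8P: (9, 7) + (9, 24): same x and y₁ ≡ -y₂, so the sum is O.
8P = O, so the order is 8.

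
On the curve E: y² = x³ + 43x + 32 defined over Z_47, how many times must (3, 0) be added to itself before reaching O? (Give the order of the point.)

2

2P: (3, 0) + (3, 0): same x and y₁ ≡ -y₂, so the sum is O.
2P = O, so the order is 2.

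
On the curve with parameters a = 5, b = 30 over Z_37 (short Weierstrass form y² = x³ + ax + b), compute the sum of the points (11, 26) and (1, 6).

(29, 12)

(11, 26) + (1, 6). λ = (6 - 26)/(1 - 11) ≡ 17/27 mod 37. 27⁻¹ ≡ 11 (mod 37) since 27·11 = 297 ≡ 1, so λ ≡ 2.
  x = λ² - 11 - 1 = 4 - 12 ≡ 29; y = λ·(11 - 29) - 26 ≡ 12. → (29, 12)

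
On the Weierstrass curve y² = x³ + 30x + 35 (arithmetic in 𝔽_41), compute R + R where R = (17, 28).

tangent at (17, 28): λ = (3·17² + 30)/(2·28) ≡ 36/15. 15⁻¹ ≡ 11 (mod 41), so λ ≡ 36·11 ≡ 27.
  x = λ² - 17 - 17 = 729 - 34 ≡ 39; y = λ·(17 - 39) - 28 ≡ 34. → (39, 34)

(39, 34)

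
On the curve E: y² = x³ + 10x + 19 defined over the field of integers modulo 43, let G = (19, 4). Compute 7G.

(38, 39)

Repeated addition: build up to 7G.
2G: tangent at (19, 4): λ = (3·19² + 10)/(2·4) ≡ 18/8. 8⁻¹ ≡ 27 (mod 43) since 8·27 = 216 ≡ 1, so λ ≡ 18·27 ≡ 13.
  x = λ² - 19 - 19 = 169 - 38 ≡ 2; y = λ·(19 - 2) - 4 ≡ 2. → (2, 2)
3G: (2, 2) + (19, 4). λ = (4 - 2)/(19 - 2) ≡ 2/17 mod 43. 17⁻¹ ≡ 38 (mod 43), so λ ≡ 33.
  x = λ² - 2 - 19 = 1089 - 21 ≡ 36; y = λ·(2 - 36) - 2 ≡ 37. → (36, 37)
4G: (36, 37) + (19, 4). λ = (4 - 37)/(19 - 36) ≡ 10/26 mod 43. 26⁻¹ ≡ 5 (mod 43), so λ ≡ 7.
  x = λ² - 36 - 19 = 49 - 55 ≡ 37; y = λ·(36 - 37) - 37 ≡ 42. → (37, 42)
5G: (37, 42) + (19, 4). λ = (4 - 42)/(19 - 37) ≡ 5/25 mod 43. 25⁻¹ ≡ 31 (mod 43) since 25·31 = 775 ≡ 1, so λ ≡ 26.
  x = λ² - 37 - 19 = 676 - 56 ≡ 18; y = λ·(37 - 18) - 42 ≡ 22. → (18, 22)
6G: (18, 22) + (19, 4). λ = (4 - 22)/(19 - 18) ≡ 25/1 mod 43. 1⁻¹ ≡ 1 (mod 43), so λ ≡ 25.
  x = λ² - 18 - 19 = 625 - 37 ≡ 29; y = λ·(18 - 29) - 22 ≡ 4. → (29, 4)
7G: (29, 4) + (19, 4). λ = (4 - 4)/(19 - 29) ≡ 0/33 mod 43. 33⁻¹ ≡ 30 (mod 43) since 33·30 = 990 ≡ 1, so λ ≡ 0.
  x = λ² - 29 - 19 = 0 - 48 ≡ 38; y = λ·(29 - 38) - 4 ≡ 39. → (38, 39)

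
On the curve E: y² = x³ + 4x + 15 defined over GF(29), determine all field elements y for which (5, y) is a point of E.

x³ + 4x + 15 = 160 ≡ 15 (mod 29).
15 is a non-residue mod 29; no y exists.

none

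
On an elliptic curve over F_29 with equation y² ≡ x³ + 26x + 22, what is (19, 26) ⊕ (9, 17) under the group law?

(5, 4)

(19, 26) + (9, 17). λ = (17 - 26)/(9 - 19) ≡ 20/19 mod 29. 19⁻¹ ≡ 26 (mod 29) since 19·26 = 494 ≡ 1, so λ ≡ 27.
  x = λ² - 19 - 9 = 729 - 28 ≡ 5; y = λ·(19 - 5) - 26 ≡ 4. → (5, 4)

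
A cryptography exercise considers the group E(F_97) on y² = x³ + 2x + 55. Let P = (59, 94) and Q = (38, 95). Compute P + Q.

(11, 70)

(59, 94) + (38, 95). λ = (95 - 94)/(38 - 59) ≡ 1/76 mod 97. 76⁻¹ ≡ 60 (mod 97) since 76·60 = 4560 ≡ 1, so λ ≡ 60.
  x = λ² - 59 - 38 = 3600 - 97 ≡ 11; y = λ·(59 - 11) - 94 ≡ 70. → (11, 70)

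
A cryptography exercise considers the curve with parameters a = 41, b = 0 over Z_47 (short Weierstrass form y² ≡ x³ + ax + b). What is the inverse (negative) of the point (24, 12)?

-(24, 12) = (24, -12 mod 47) = (24, 35).

(24, 35)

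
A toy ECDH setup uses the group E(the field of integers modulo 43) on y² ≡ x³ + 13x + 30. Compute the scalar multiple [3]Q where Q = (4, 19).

Repeated addition: build up to 3Q.
2Q: tangent at (4, 19): λ = (3·4² + 13)/(2·19) ≡ 18/38. 38⁻¹ ≡ 17 (mod 43) since 38·17 = 646 ≡ 1, so λ ≡ 18·17 ≡ 5.
  x = λ² - 4 - 4 = 25 - 8 ≡ 17; y = λ·(4 - 17) - 19 ≡ 2. → (17, 2)
3Q: (17, 2) + (4, 19). λ = (19 - 2)/(4 - 17) ≡ 17/30 mod 43. 30⁻¹ ≡ 33 (mod 43) since 30·33 = 990 ≡ 1, so λ ≡ 2.
  x = λ² - 17 - 4 = 4 - 21 ≡ 26; y = λ·(17 - 26) - 2 ≡ 23. → (26, 23)

(26, 23)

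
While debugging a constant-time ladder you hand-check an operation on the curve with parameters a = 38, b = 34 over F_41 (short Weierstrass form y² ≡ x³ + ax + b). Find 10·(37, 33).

(26, 5)

Write Q = (37, 33).
Repeated addition: build up to 10Q.
2Q: tangent at (37, 33): λ = (3·37² + 38)/(2·33) ≡ 4/25. 25⁻¹ ≡ 23 (mod 41), so λ ≡ 4·23 ≡ 10.
  x = λ² - 37 - 37 = 100 - 74 ≡ 26; y = λ·(37 - 26) - 33 ≡ 36. → (26, 36)
3Q: (26, 36) + (37, 33). λ = (33 - 36)/(37 - 26) ≡ 38/11 mod 41. 11⁻¹ ≡ 15 (mod 41) since 11·15 = 165 ≡ 1, so λ ≡ 37.
  x = λ² - 26 - 37 = 1369 - 63 ≡ 35; y = λ·(26 - 35) - 36 ≡ 0. → (35, 0)
4Q: (35, 0) + (37, 33). λ = (33 - 0)/(37 - 35) ≡ 33/2 mod 41. 2⁻¹ ≡ 21 (mod 41), so λ ≡ 37.
  x = λ² - 35 - 37 = 1369 - 72 ≡ 26; y = λ·(35 - 26) - 0 ≡ 5. → (26, 5)
5Q: (26, 5) + (37, 33). λ = (33 - 5)/(37 - 26) ≡ 28/11 mod 41. 11⁻¹ ≡ 15 (mod 41), so λ ≡ 10.
  x = λ² - 26 - 37 = 100 - 63 ≡ 37; y = λ·(26 - 37) - 5 ≡ 8. → (37, 8)
6Q: (37, 8) + (37, 33): same x and y₁ ≡ -y₂, so the sum is the point at infinity.
7Q: the point at infinity + (37, 33) = (37, 33) (identity).
8Q: tangent at (37, 33): λ = (3·37² + 38)/(2·33) ≡ 4/25. 25⁻¹ ≡ 23 (mod 41) since 25·23 = 575 ≡ 1, so λ ≡ 4·23 ≡ 10.
  x = λ² - 37 - 37 = 100 - 74 ≡ 26; y = λ·(37 - 26) - 33 ≡ 36. → (26, 36)
9Q: (26, 36) + (37, 33). λ = (33 - 36)/(37 - 26) ≡ 38/11 mod 41. 11⁻¹ ≡ 15 (mod 41), so λ ≡ 37.
  x = λ² - 26 - 37 = 1369 - 63 ≡ 35; y = λ·(26 - 35) - 36 ≡ 0. → (35, 0)
10Q: (35, 0) + (37, 33). λ = (33 - 0)/(37 - 35) ≡ 33/2 mod 41. 2⁻¹ ≡ 21 (mod 41) since 2·21 = 42 ≡ 1, so λ ≡ 37.
  x = λ² - 35 - 37 = 1369 - 72 ≡ 26; y = λ·(35 - 26) - 0 ≡ 5. → (26, 5)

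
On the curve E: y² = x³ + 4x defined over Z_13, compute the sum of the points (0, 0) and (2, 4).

(0, 0) + (2, 4). λ = (4 - 0)/(2 - 0) ≡ 4/2 mod 13. 2⁻¹ ≡ 7 (mod 13), so λ ≡ 2.
  x = λ² - 0 - 2 = 4 - 2 ≡ 2; y = λ·(0 - 2) - 0 ≡ 9. → (2, 9)

(2, 9)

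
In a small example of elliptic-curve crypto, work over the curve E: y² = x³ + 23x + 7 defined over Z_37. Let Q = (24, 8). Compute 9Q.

Double-and-add on 9 = (1001)₂. Start with Q = (24, 8) for the leading 1-bit.
double: tangent at (24, 8): λ = (3·24² + 23)/(2·8) ≡ 12/16. 16⁻¹ ≡ 7 (mod 37), so λ ≡ 12·7 ≡ 10.
  x = λ² - 24 - 24 = 100 - 48 ≡ 15; y = λ·(24 - 15) - 8 ≡ 8. → (15, 8)
double: tangent at (15, 8): λ = (3·15² + 23)/(2·8) ≡ 32/16. 16⁻¹ ≡ 7 (mod 37), so λ ≡ 32·7 ≡ 2.
  x = λ² - 15 - 15 = 4 - 30 ≡ 11; y = λ·(15 - 11) - 8 ≡ 0. → (11, 0)
double: (11, 0) + (11, 0): same x and y₁ ≡ -y₂, so the sum is the point at infinity.
add Q: the point at infinity + (24, 8) = (24, 8) (identity).

(24, 8)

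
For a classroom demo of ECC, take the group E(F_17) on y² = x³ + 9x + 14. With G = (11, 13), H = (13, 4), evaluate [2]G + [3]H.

First 2G:
Repeated addition: build up to 2G.
2G: tangent at (11, 13): λ = (3·11² + 9)/(2·13) ≡ 15/9. 9⁻¹ ≡ 2 (mod 17), so λ ≡ 15·2 ≡ 13.
  x = λ² - 11 - 11 = 169 - 22 ≡ 11; y = λ·(11 - 11) - 13 ≡ 4. → (11, 4)
2G = (11, 4).
Next 3H:
Repeated addition: build up to 3H.
2H: tangent at (13, 4): λ = (3·13² + 9)/(2·4) ≡ 6/8. 8⁻¹ ≡ 15 (mod 17) since 8·15 = 120 ≡ 1, so λ ≡ 6·15 ≡ 5.
  x = λ² - 13 - 13 = 25 - 26 ≡ 16; y = λ·(13 - 16) - 4 ≡ 15. → (16, 15)
3H: (16, 15) + (13, 4). λ = (4 - 15)/(13 - 16) ≡ 6/14 mod 17. 14⁻¹ ≡ 11 (mod 17), so λ ≡ 15.
  x = λ² - 16 - 13 = 225 - 29 ≡ 9; y = λ·(16 - 9) - 15 ≡ 5. → (9, 5)
3H = (9, 5).
Finally 2G + 3H:
(11, 4) + (9, 5). λ = (5 - 4)/(9 - 11) ≡ 1/15 mod 17. 15⁻¹ ≡ 8 (mod 17), so λ ≡ 8.
  x = λ² - 11 - 9 = 64 - 20 ≡ 10; y = λ·(11 - 10) - 4 ≡ 4. → (10, 4)

(10, 4)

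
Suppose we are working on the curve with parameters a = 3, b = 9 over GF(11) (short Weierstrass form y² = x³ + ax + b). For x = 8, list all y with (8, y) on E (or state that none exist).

none

x³ + 3x + 9 = 545 ≡ 6 (mod 11).
6 is a non-residue mod 11; no y exists.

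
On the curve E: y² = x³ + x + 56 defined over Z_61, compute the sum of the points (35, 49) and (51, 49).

(36, 12)

(35, 49) + (51, 49). λ = (49 - 49)/(51 - 35) ≡ 0/16 mod 61. 16⁻¹ ≡ 42 (mod 61) since 16·42 = 672 ≡ 1, so λ ≡ 0.
  x = λ² - 35 - 51 = 0 - 86 ≡ 36; y = λ·(35 - 36) - 49 ≡ 12. → (36, 12)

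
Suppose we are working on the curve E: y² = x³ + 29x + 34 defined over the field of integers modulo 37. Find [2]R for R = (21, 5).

(36, 2)

tangent at (21, 5): λ = (3·21² + 29)/(2·5) ≡ 20/10. 10⁻¹ ≡ 26 (mod 37), so λ ≡ 20·26 ≡ 2.
  x = λ² - 21 - 21 = 4 - 42 ≡ 36; y = λ·(21 - 36) - 5 ≡ 2. → (36, 2)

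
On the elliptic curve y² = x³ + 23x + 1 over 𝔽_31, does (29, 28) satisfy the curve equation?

y² = 28² ≡ 9; x³ + 23x + 1 = 25057 ≡ 9 (mod 31). 9 = 9.

yes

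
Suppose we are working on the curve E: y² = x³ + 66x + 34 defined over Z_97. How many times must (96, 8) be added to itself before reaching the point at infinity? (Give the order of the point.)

2P: tangent at (96, 8): λ = (3·96² + 66)/(2·8) ≡ 69/16. 16⁻¹ ≡ 91 (mod 97), so λ ≡ 69·91 ≡ 71.
  x = λ² - 96 - 96 = 5041 - 192 ≡ 96; y = λ·(96 - 96) - 8 ≡ 89. → (96, 89)
3P: (96, 89) + (96, 8): same x and y₁ ≡ -y₂, so the sum is the point at infinity.
3P = the point at infinity, so the order is 3.

3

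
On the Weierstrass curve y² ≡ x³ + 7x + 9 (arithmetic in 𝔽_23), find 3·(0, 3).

Write P = (0, 3).
Repeated addition: build up to 3P.
2P: tangent at (0, 3): λ = (3·0² + 7)/(2·3) ≡ 7/6. 6⁻¹ ≡ 4 (mod 23) since 6·4 = 24 ≡ 1, so λ ≡ 7·4 ≡ 5.
  x = λ² - 0 - 0 = 25 - 0 ≡ 2; y = λ·(0 - 2) - 3 ≡ 10. → (2, 10)
3P: (2, 10) + (0, 3). λ = (3 - 10)/(0 - 2) ≡ 16/21 mod 23. 21⁻¹ ≡ 11 (mod 23), so λ ≡ 15.
  x = λ² - 2 - 0 = 225 - 2 ≡ 16; y = λ·(2 - 16) - 10 ≡ 10. → (16, 10)

(16, 10)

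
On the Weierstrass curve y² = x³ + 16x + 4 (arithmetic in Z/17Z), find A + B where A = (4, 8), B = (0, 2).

(4, 8) + (0, 2). λ = (2 - 8)/(0 - 4) ≡ 11/13 mod 17. 13⁻¹ ≡ 4 (mod 17), so λ ≡ 10.
  x = λ² - 4 - 0 = 100 - 4 ≡ 11; y = λ·(4 - 11) - 8 ≡ 7. → (11, 7)

(11, 7)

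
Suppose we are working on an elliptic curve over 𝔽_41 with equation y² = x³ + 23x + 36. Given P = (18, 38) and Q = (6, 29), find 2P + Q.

First 2P:
Repeated addition: build up to 2P.
2P: tangent at (18, 38): λ = (3·18² + 23)/(2·38) ≡ 11/35. 35⁻¹ ≡ 34 (mod 41), so λ ≡ 11·34 ≡ 5.
  x = λ² - 18 - 18 = 25 - 36 ≡ 30; y = λ·(18 - 30) - 38 ≡ 25. → (30, 25)
2P = (30, 25).
Finally 2P + Q:
(30, 25) + (6, 29). λ = (29 - 25)/(6 - 30) ≡ 4/17 mod 41. 17⁻¹ ≡ 29 (mod 41) since 17·29 = 493 ≡ 1, so λ ≡ 34.
  x = λ² - 30 - 6 = 1156 - 36 ≡ 13; y = λ·(30 - 13) - 25 ≡ 20. → (13, 20)

(13, 20)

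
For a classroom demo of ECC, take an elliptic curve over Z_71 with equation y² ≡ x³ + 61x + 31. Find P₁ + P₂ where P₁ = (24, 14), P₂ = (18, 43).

(24, 14) + (18, 43). λ = (43 - 14)/(18 - 24) ≡ 29/65 mod 71. 65⁻¹ ≡ 59 (mod 71) since 65·59 = 3835 ≡ 1, so λ ≡ 7.
  x = λ² - 24 - 18 = 49 - 42 ≡ 7; y = λ·(24 - 7) - 14 ≡ 34. → (7, 34)

(7, 34)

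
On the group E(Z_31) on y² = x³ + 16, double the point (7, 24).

tangent at (7, 24): λ = (3·7² + 0)/(2·24) ≡ 23/17. 17⁻¹ ≡ 11 (mod 31) since 17·11 = 187 ≡ 1, so λ ≡ 23·11 ≡ 5.
  x = λ² - 7 - 7 = 25 - 14 ≡ 11; y = λ·(7 - 11) - 24 ≡ 18. → (11, 18)

(11, 18)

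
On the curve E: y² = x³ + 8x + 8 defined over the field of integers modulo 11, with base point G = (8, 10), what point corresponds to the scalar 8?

O

Double-and-add on 8 = (1000)₂. Start with G = (8, 10) for the leading 1-bit.
double: tangent at (8, 10): λ = (3·8² + 8)/(2·10) ≡ 2/9. 9⁻¹ ≡ 5 (mod 11), so λ ≡ 2·5 ≡ 10.
  x = λ² - 8 - 8 = 100 - 16 ≡ 7; y = λ·(8 - 7) - 10 ≡ 0. → (7, 0)
double: (7, 0) + (7, 0): same x and y₁ ≡ -y₂, so the sum is O.
double: O + O = O (identity).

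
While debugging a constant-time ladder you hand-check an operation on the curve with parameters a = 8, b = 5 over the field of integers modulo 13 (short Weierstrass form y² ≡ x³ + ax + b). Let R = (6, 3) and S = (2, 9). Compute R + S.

(6, 3) + (2, 9). λ = (9 - 3)/(2 - 6) ≡ 6/9 mod 13. 9⁻¹ ≡ 3 (mod 13) since 9·3 = 27 ≡ 1, so λ ≡ 5.
  x = λ² - 6 - 2 = 25 - 8 ≡ 4; y = λ·(6 - 4) - 3 ≡ 7. → (4, 7)

(4, 7)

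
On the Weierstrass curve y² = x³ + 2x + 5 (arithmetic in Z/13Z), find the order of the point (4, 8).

2P: tangent at (4, 8): λ = (3·4² + 2)/(2·8) ≡ 11/3. 3⁻¹ ≡ 9 (mod 13) since 3·9 = 27 ≡ 1, so λ ≡ 11·9 ≡ 8.
  x = λ² - 4 - 4 = 64 - 8 ≡ 4; y = λ·(4 - 4) - 8 ≡ 5. → (4, 5)
3P: (4, 5) + (4, 8): same x and y₁ ≡ -y₂, so the sum is ∞.
3P = ∞, so the order is 3.

3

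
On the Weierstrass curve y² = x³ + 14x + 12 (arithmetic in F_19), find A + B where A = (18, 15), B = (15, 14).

(3, 9)

(18, 15) + (15, 14). λ = (14 - 15)/(15 - 18) ≡ 18/16 mod 19. 16⁻¹ ≡ 6 (mod 19) since 16·6 = 96 ≡ 1, so λ ≡ 13.
  x = λ² - 18 - 15 = 169 - 33 ≡ 3; y = λ·(18 - 3) - 15 ≡ 9. → (3, 9)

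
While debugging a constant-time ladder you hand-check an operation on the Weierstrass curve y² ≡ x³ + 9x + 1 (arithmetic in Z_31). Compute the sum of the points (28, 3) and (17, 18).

(28, 3) + (17, 18). λ = (18 - 3)/(17 - 28) ≡ 15/20 mod 31. 20⁻¹ ≡ 14 (mod 31) since 20·14 = 280 ≡ 1, so λ ≡ 24.
  x = λ² - 28 - 17 = 576 - 45 ≡ 4; y = λ·(28 - 4) - 3 ≡ 15. → (4, 15)

(4, 15)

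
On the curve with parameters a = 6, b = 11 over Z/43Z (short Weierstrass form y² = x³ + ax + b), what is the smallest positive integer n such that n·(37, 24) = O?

5

2P: tangent at (37, 24): λ = (3·37² + 6)/(2·24) ≡ 28/5. 5⁻¹ ≡ 26 (mod 43), so λ ≡ 28·26 ≡ 40.
  x = λ² - 37 - 37 = 1600 - 74 ≡ 21; y = λ·(37 - 21) - 24 ≡ 14. → (21, 14)
3P: (21, 14) + (37, 24). λ = (24 - 14)/(37 - 21) ≡ 10/16 mod 43. 16⁻¹ ≡ 35 (mod 43), so λ ≡ 6.
  x = λ² - 21 - 37 = 36 - 58 ≡ 21; y = λ·(21 - 21) - 14 ≡ 29. → (21, 29)
4P: (21, 29) + (37, 24). λ = (24 - 29)/(37 - 21) ≡ 38/16 mod 43. 16⁻¹ ≡ 35 (mod 43), so λ ≡ 40.
  x = λ² - 21 - 37 = 1600 - 58 ≡ 37; y = λ·(21 - 37) - 29 ≡ 19. → (37, 19)
5P: (37, 19) + (37, 24): same x and y₁ ≡ -y₂, so the sum is O.
5P = O, so the order is 5.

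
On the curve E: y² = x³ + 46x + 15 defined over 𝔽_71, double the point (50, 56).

tangent at (50, 56): λ = (3·50² + 46)/(2·56) ≡ 20/41. 41⁻¹ ≡ 26 (mod 71) since 41·26 = 1066 ≡ 1, so λ ≡ 20·26 ≡ 23.
  x = λ² - 50 - 50 = 529 - 100 ≡ 3; y = λ·(50 - 3) - 56 ≡ 31. → (3, 31)

(3, 31)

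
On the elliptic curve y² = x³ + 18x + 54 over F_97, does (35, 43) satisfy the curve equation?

yes

y² = 43² ≡ 6; x³ + 18x + 54 = 43559 ≡ 6 (mod 97). 6 = 6.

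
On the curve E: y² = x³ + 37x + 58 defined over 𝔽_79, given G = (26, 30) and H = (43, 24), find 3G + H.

(8, 32)

First 3G:
Repeated addition: build up to 3G.
2G: tangent at (26, 30): λ = (3·26² + 37)/(2·30) ≡ 11/60. 60⁻¹ ≡ 54 (mod 79) since 60·54 = 3240 ≡ 1, so λ ≡ 11·54 ≡ 41.
  x = λ² - 26 - 26 = 1681 - 52 ≡ 49; y = λ·(26 - 49) - 30 ≡ 54. → (49, 54)
3G: (49, 54) + (26, 30). λ = (30 - 54)/(26 - 49) ≡ 55/56 mod 79. 56⁻¹ ≡ 24 (mod 79), so λ ≡ 56.
  x = λ² - 49 - 26 = 3136 - 75 ≡ 59; y = λ·(49 - 59) - 54 ≡ 18. → (59, 18)
3G = (59, 18).
Finally 3G + H:
(59, 18) + (43, 24). λ = (24 - 18)/(43 - 59) ≡ 6/63 mod 79. 63⁻¹ ≡ 74 (mod 79), so λ ≡ 49.
  x = λ² - 59 - 43 = 2401 - 102 ≡ 8; y = λ·(59 - 8) - 18 ≡ 32. → (8, 32)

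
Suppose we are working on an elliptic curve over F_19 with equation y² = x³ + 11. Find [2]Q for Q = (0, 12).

tangent at (0, 12): λ = (3·0² + 0)/(2·12) ≡ 0/5. 5⁻¹ ≡ 4 (mod 19), so λ ≡ 0·4 ≡ 0.
  x = λ² - 0 - 0 = 0 - 0 ≡ 0; y = λ·(0 - 0) - 12 ≡ 7. → (0, 7)

(0, 7)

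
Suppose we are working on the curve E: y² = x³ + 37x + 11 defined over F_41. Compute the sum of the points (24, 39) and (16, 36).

(21, 39)

(24, 39) + (16, 36). λ = (36 - 39)/(16 - 24) ≡ 38/33 mod 41. 33⁻¹ ≡ 5 (mod 41), so λ ≡ 26.
  x = λ² - 24 - 16 = 676 - 40 ≡ 21; y = λ·(24 - 21) - 39 ≡ 39. → (21, 39)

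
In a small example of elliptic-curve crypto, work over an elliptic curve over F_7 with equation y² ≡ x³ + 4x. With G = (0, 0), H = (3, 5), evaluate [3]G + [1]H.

First 3G:
Repeated addition: build up to 3G.
2G: (0, 0) + (0, 0): same x and y₁ ≡ -y₂, so the sum is O.
3G: O + (0, 0) = (0, 0) (identity).
3G = (0, 0).
Finally 3G + H:
(0, 0) + (3, 5). λ = (5 - 0)/(3 - 0) ≡ 5/3 mod 7. 3⁻¹ ≡ 5 (mod 7) since 3·5 = 15 ≡ 1, so λ ≡ 4.
  x = λ² - 0 - 3 = 16 - 3 ≡ 6; y = λ·(0 - 6) - 0 ≡ 4. → (6, 4)

(6, 4)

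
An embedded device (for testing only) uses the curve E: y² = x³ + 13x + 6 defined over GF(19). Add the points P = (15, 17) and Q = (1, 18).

(0, 5)

(15, 17) + (1, 18). λ = (18 - 17)/(1 - 15) ≡ 1/5 mod 19. 5⁻¹ ≡ 4 (mod 19), so λ ≡ 4.
  x = λ² - 15 - 1 = 16 - 16 ≡ 0; y = λ·(15 - 0) - 17 ≡ 5. → (0, 5)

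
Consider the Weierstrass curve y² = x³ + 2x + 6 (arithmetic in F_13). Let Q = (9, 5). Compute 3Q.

(10, 8)

Repeated addition: build up to 3Q.
2Q: tangent at (9, 5): λ = (3·9² + 2)/(2·5) ≡ 11/10. 10⁻¹ ≡ 4 (mod 13), so λ ≡ 11·4 ≡ 5.
  x = λ² - 9 - 9 = 25 - 18 ≡ 7; y = λ·(9 - 7) - 5 ≡ 5. → (7, 5)
3Q: (7, 5) + (9, 5). λ = (5 - 5)/(9 - 7) ≡ 0/2 mod 13. 2⁻¹ ≡ 7 (mod 13), so λ ≡ 0.
  x = λ² - 7 - 9 = 0 - 16 ≡ 10; y = λ·(7 - 10) - 5 ≡ 8. → (10, 8)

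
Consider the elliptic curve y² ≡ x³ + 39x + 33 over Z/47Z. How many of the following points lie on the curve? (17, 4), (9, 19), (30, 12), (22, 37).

3

(17, 4): 4² ≡ 16, rhs ≡ 16 → on.
(9, 19): 19² ≡ 32, rhs ≡ 32 → on.
(30, 12): 12² ≡ 3, rhs ≡ 3 → on.
(22, 37): 37² ≡ 6, rhs ≡ 24 → off.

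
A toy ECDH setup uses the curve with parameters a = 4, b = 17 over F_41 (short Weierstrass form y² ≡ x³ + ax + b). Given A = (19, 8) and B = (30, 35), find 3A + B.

(20, 26)

First 3A:
Repeated addition: build up to 3A.
2A: tangent at (19, 8): λ = (3·19² + 4)/(2·8) ≡ 21/16. 16⁻¹ ≡ 18 (mod 41) since 16·18 = 288 ≡ 1, so λ ≡ 21·18 ≡ 9.
  x = λ² - 19 - 19 = 81 - 38 ≡ 2; y = λ·(19 - 2) - 8 ≡ 22. → (2, 22)
3A: (2, 22) + (19, 8). λ = (8 - 22)/(19 - 2) ≡ 27/17 mod 41. 17⁻¹ ≡ 29 (mod 41), so λ ≡ 4.
  x = λ² - 2 - 19 = 16 - 21 ≡ 36; y = λ·(2 - 36) - 22 ≡ 6. → (36, 6)
3A = (36, 6).
Finally 3A + B:
(36, 6) + (30, 35). λ = (35 - 6)/(30 - 36) ≡ 29/35 mod 41. 35⁻¹ ≡ 34 (mod 41) since 35·34 = 1190 ≡ 1, so λ ≡ 2.
  x = λ² - 36 - 30 = 4 - 66 ≡ 20; y = λ·(36 - 20) - 6 ≡ 26. → (20, 26)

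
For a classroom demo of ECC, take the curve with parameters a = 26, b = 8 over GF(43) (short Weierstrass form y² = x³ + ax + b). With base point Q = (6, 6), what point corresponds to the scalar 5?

(8, 13)

Double-and-add on 5 = (101)₂. Start with Q = (6, 6) for the leading 1-bit.
double: tangent at (6, 6): λ = (3·6² + 26)/(2·6) ≡ 5/12. 12⁻¹ ≡ 18 (mod 43) since 12·18 = 216 ≡ 1, so λ ≡ 5·18 ≡ 4.
  x = λ² - 6 - 6 = 16 - 12 ≡ 4; y = λ·(6 - 4) - 6 ≡ 2. → (4, 2)
double: tangent at (4, 2): λ = (3·4² + 26)/(2·2) ≡ 31/4. 4⁻¹ ≡ 11 (mod 43) since 4·11 = 44 ≡ 1, so λ ≡ 31·11 ≡ 40.
  x = λ² - 4 - 4 = 1600 - 8 ≡ 1; y = λ·(4 - 1) - 2 ≡ 32. → (1, 32)
add Q: (1, 32) + (6, 6). λ = (6 - 32)/(6 - 1) ≡ 17/5 mod 43. 5⁻¹ ≡ 26 (mod 43), so λ ≡ 12.
  x = λ² - 1 - 6 = 144 - 7 ≡ 8; y = λ·(1 - 8) - 32 ≡ 13. → (8, 13)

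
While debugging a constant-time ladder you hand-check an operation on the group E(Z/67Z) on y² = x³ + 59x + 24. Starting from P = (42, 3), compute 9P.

Repeated addition: build up to 9P.
2P: tangent at (42, 3): λ = (3·42² + 59)/(2·3) ≡ 58/6. 6⁻¹ ≡ 56 (mod 67) since 6·56 = 336 ≡ 1, so λ ≡ 58·56 ≡ 32.
  x = λ² - 42 - 42 = 1024 - 84 ≡ 2; y = λ·(42 - 2) - 3 ≡ 4. → (2, 4)
3P: (2, 4) + (42, 3). λ = (3 - 4)/(42 - 2) ≡ 66/40 mod 67. 40⁻¹ ≡ 62 (mod 67), so λ ≡ 5.
  x = λ² - 2 - 42 = 25 - 44 ≡ 48; y = λ·(2 - 48) - 4 ≡ 34. → (48, 34)
4P: (48, 34) + (42, 3). λ = (3 - 34)/(42 - 48) ≡ 36/61 mod 67. 61⁻¹ ≡ 11 (mod 67), so λ ≡ 61.
  x = λ² - 48 - 42 = 3721 - 90 ≡ 13; y = λ·(48 - 13) - 34 ≡ 24. → (13, 24)
5P: (13, 24) + (42, 3). λ = (3 - 24)/(42 - 13) ≡ 46/29 mod 67. 29⁻¹ ≡ 37 (mod 67) since 29·37 = 1073 ≡ 1, so λ ≡ 27.
  x = λ² - 13 - 42 = 729 - 55 ≡ 4; y = λ·(13 - 4) - 24 ≡ 18. → (4, 18)
6P: (4, 18) + (42, 3). λ = (3 - 18)/(42 - 4) ≡ 52/38 mod 67. 38⁻¹ ≡ 30 (mod 67), so λ ≡ 19.
  x = λ² - 4 - 42 = 361 - 46 ≡ 47; y = λ·(4 - 47) - 18 ≡ 36. → (47, 36)
7P: (47, 36) + (42, 3). λ = (3 - 36)/(42 - 47) ≡ 34/62 mod 67. 62⁻¹ ≡ 40 (mod 67), so λ ≡ 20.
  x = λ² - 47 - 42 = 400 - 89 ≡ 43; y = λ·(47 - 43) - 36 ≡ 44. → (43, 44)
8P: (43, 44) + (42, 3). λ = (3 - 44)/(42 - 43) ≡ 26/66 mod 67. 66⁻¹ ≡ 66 (mod 67) since 66·66 = 4356 ≡ 1, so λ ≡ 41.
  x = λ² - 43 - 42 = 1681 - 85 ≡ 55; y = λ·(43 - 55) - 44 ≡ 0. → (55, 0)
9P: (55, 0) + (42, 3). λ = (3 - 0)/(42 - 55) ≡ 3/54 mod 67. 54⁻¹ ≡ 36 (mod 67) since 54·36 = 1944 ≡ 1, so λ ≡ 41.
  x = λ² - 55 - 42 = 1681 - 97 ≡ 43; y = λ·(55 - 43) - 0 ≡ 23. → (43, 23)

(43, 23)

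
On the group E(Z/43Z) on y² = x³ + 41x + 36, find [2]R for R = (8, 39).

(24, 40)

tangent at (8, 39): λ = (3·8² + 41)/(2·39) ≡ 18/35. 35⁻¹ ≡ 16 (mod 43), so λ ≡ 18·16 ≡ 30.
  x = λ² - 8 - 8 = 900 - 16 ≡ 24; y = λ·(8 - 24) - 39 ≡ 40. → (24, 40)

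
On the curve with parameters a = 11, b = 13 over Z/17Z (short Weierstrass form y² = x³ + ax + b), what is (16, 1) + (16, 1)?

(0, 9)

tangent at (16, 1): λ = (3·16² + 11)/(2·1) ≡ 14/2. 2⁻¹ ≡ 9 (mod 17), so λ ≡ 14·9 ≡ 7.
  x = λ² - 16 - 16 = 49 - 32 ≡ 0; y = λ·(16 - 0) - 1 ≡ 9. → (0, 9)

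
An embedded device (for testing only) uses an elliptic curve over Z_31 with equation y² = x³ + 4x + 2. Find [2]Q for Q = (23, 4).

(4, 12)

tangent at (23, 4): λ = (3·23² + 4)/(2·4) ≡ 10/8. 8⁻¹ ≡ 4 (mod 31), so λ ≡ 10·4 ≡ 9.
  x = λ² - 23 - 23 = 81 - 46 ≡ 4; y = λ·(23 - 4) - 4 ≡ 12. → (4, 12)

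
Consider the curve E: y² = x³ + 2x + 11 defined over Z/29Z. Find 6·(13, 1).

(13, 28)

Write G = (13, 1).
Double-and-add on 6 = (110)₂. Start with G = (13, 1) for the leading 1-bit.
double: tangent at (13, 1): λ = (3·13² + 2)/(2·1) ≡ 16/2. 2⁻¹ ≡ 15 (mod 29), so λ ≡ 16·15 ≡ 8.
  x = λ² - 13 - 13 = 64 - 26 ≡ 9; y = λ·(13 - 9) - 1 ≡ 2. → (9, 2)
add G: (9, 2) + (13, 1). λ = (1 - 2)/(13 - 9) ≡ 28/4 mod 29. 4⁻¹ ≡ 22 (mod 29), so λ ≡ 7.
  x = λ² - 9 - 13 = 49 - 22 ≡ 27; y = λ·(9 - 27) - 2 ≡ 17. → (27, 17)
double: tangent at (27, 17): λ = (3·27² + 2)/(2·17) ≡ 14/5. 5⁻¹ ≡ 6 (mod 29), so λ ≡ 14·6 ≡ 26.
  x = λ² - 27 - 27 = 676 - 54 ≡ 13; y = λ·(27 - 13) - 17 ≡ 28. → (13, 28)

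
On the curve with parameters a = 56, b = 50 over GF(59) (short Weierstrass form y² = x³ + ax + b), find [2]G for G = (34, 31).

tangent at (34, 31): λ = (3·34² + 56)/(2·31) ≡ 43/3. 3⁻¹ ≡ 20 (mod 59), so λ ≡ 43·20 ≡ 34.
  x = λ² - 34 - 34 = 1156 - 68 ≡ 26; y = λ·(34 - 26) - 31 ≡ 5. → (26, 5)

(26, 5)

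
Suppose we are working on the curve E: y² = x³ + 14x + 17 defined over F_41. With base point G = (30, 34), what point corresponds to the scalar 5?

Double-and-add on 5 = (101)₂. Start with G = (30, 34) for the leading 1-bit.
double: tangent at (30, 34): λ = (3·30² + 14)/(2·34) ≡ 8/27. 27⁻¹ ≡ 38 (mod 41) since 27·38 = 1026 ≡ 1, so λ ≡ 8·38 ≡ 17.
  x = λ² - 30 - 30 = 289 - 60 ≡ 24; y = λ·(30 - 24) - 34 ≡ 27. → (24, 27)
double: tangent at (24, 27): λ = (3·24² + 14)/(2·27) ≡ 20/13. 13⁻¹ ≡ 19 (mod 41) since 13·19 = 247 ≡ 1, so λ ≡ 20·19 ≡ 11.
  x = λ² - 24 - 24 = 121 - 48 ≡ 32; y = λ·(24 - 32) - 27 ≡ 8. → (32, 8)
add G: (32, 8) + (30, 34). λ = (34 - 8)/(30 - 32) ≡ 26/39 mod 41. 39⁻¹ ≡ 20 (mod 41), so λ ≡ 28.
  x = λ² - 32 - 30 = 784 - 62 ≡ 25; y = λ·(32 - 25) - 8 ≡ 24. → (25, 24)

(25, 24)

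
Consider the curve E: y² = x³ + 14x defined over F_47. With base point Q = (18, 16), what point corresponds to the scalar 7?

(18, 31)

Repeated addition: build up to 7Q.
2Q: tangent at (18, 16): λ = (3·18² + 14)/(2·16) ≡ 46/32. 32⁻¹ ≡ 25 (mod 47) since 32·25 = 800 ≡ 1, so λ ≡ 46·25 ≡ 22.
  x = λ² - 18 - 18 = 484 - 36 ≡ 25; y = λ·(18 - 25) - 16 ≡ 18. → (25, 18)
3Q: (25, 18) + (18, 16). λ = (16 - 18)/(18 - 25) ≡ 45/40 mod 47. 40⁻¹ ≡ 20 (mod 47), so λ ≡ 7.
  x = λ² - 25 - 18 = 49 - 43 ≡ 6; y = λ·(25 - 6) - 18 ≡ 21. → (6, 21)
4Q: (6, 21) + (18, 16). λ = (16 - 21)/(18 - 6) ≡ 42/12 mod 47. 12⁻¹ ≡ 4 (mod 47), so λ ≡ 27.
  x = λ² - 6 - 18 = 729 - 24 ≡ 0; y = λ·(6 - 0) - 21 ≡ 0. → (0, 0)
5Q: (0, 0) + (18, 16). λ = (16 - 0)/(18 - 0) ≡ 16/18 mod 47. 18⁻¹ ≡ 34 (mod 47), so λ ≡ 27.
  x = λ² - 0 - 18 = 729 - 18 ≡ 6; y = λ·(0 - 6) - 0 ≡ 26. → (6, 26)
6Q: (6, 26) + (18, 16). λ = (16 - 26)/(18 - 6) ≡ 37/12 mod 47. 12⁻¹ ≡ 4 (mod 47) since 12·4 = 48 ≡ 1, so λ ≡ 7.
  x = λ² - 6 - 18 = 49 - 24 ≡ 25; y = λ·(6 - 25) - 26 ≡ 29. → (25, 29)
7Q: (25, 29) + (18, 16). λ = (16 - 29)/(18 - 25) ≡ 34/40 mod 47. 40⁻¹ ≡ 20 (mod 47), so λ ≡ 22.
  x = λ² - 25 - 18 = 484 - 43 ≡ 18; y = λ·(25 - 18) - 29 ≡ 31. → (18, 31)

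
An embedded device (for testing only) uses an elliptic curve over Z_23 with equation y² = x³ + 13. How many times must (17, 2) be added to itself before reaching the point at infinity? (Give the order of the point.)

2P: tangent at (17, 2): λ = (3·17² + 0)/(2·2) ≡ 16/4. 4⁻¹ ≡ 6 (mod 23) since 4·6 = 24 ≡ 1, so λ ≡ 16·6 ≡ 4.
  x = λ² - 17 - 17 = 16 - 34 ≡ 5; y = λ·(17 - 5) - 2 ≡ 0. → (5, 0)
3P: (5, 0) + (17, 2). λ = (2 - 0)/(17 - 5) ≡ 2/12 mod 23. 12⁻¹ ≡ 2 (mod 23), so λ ≡ 4.
  x = λ² - 5 - 17 = 16 - 22 ≡ 17; y = λ·(5 - 17) - 0 ≡ 21. → (17, 21)
4P: (17, 21) + (17, 2): same x and y₁ ≡ -y₂, so the sum is the point at infinity.
4P = the point at infinity, so the order is 4.

4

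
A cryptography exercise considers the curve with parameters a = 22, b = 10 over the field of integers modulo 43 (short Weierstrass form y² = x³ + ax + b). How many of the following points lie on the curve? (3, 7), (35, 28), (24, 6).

(3, 7): 7² ≡ 6, rhs ≡ 17 → off.
(35, 28): 28² ≡ 10, rhs ≡ 10 → on.
(24, 6): 6² ≡ 36, rhs ≡ 0 → off.

1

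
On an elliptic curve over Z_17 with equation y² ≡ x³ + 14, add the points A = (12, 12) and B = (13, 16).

(8, 4)

(12, 12) + (13, 16). λ = (16 - 12)/(13 - 12) ≡ 4/1 mod 17. 1⁻¹ ≡ 1 (mod 17), so λ ≡ 4.
  x = λ² - 12 - 13 = 16 - 25 ≡ 8; y = λ·(12 - 8) - 12 ≡ 4. → (8, 4)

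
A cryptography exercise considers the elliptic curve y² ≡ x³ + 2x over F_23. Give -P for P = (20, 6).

-(20, 6) = (20, -6 mod 23) = (20, 17).

(20, 17)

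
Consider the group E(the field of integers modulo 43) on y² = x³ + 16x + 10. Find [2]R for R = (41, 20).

tangent at (41, 20): λ = (3·41² + 16)/(2·20) ≡ 28/40. 40⁻¹ ≡ 14 (mod 43), so λ ≡ 28·14 ≡ 5.
  x = λ² - 41 - 41 = 25 - 82 ≡ 29; y = λ·(41 - 29) - 20 ≡ 40. → (29, 40)

(29, 40)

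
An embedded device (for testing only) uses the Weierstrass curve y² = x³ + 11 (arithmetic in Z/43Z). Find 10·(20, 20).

Write Q = (20, 20).
Repeated addition: build up to 10Q.
2Q: tangent at (20, 20): λ = (3·20² + 0)/(2·20) ≡ 39/40. 40⁻¹ ≡ 14 (mod 43), so λ ≡ 39·14 ≡ 30.
  x = λ² - 20 - 20 = 900 - 40 ≡ 0; y = λ·(20 - 0) - 20 ≡ 21. → (0, 21)
3Q: (0, 21) + (20, 20). λ = (20 - 21)/(20 - 0) ≡ 42/20 mod 43. 20⁻¹ ≡ 28 (mod 43), so λ ≡ 15.
  x = λ² - 0 - 20 = 225 - 20 ≡ 33; y = λ·(0 - 33) - 21 ≡ 0. → (33, 0)
4Q: (33, 0) + (20, 20). λ = (20 - 0)/(20 - 33) ≡ 20/30 mod 43. 30⁻¹ ≡ 33 (mod 43) since 30·33 = 990 ≡ 1, so λ ≡ 15.
  x = λ² - 33 - 20 = 225 - 53 ≡ 0; y = λ·(33 - 0) - 0 ≡ 22. → (0, 22)
5Q: (0, 22) + (20, 20). λ = (20 - 22)/(20 - 0) ≡ 41/20 mod 43. 20⁻¹ ≡ 28 (mod 43), so λ ≡ 30.
  x = λ² - 0 - 20 = 900 - 20 ≡ 20; y = λ·(0 - 20) - 22 ≡ 23. → (20, 23)
6Q: (20, 23) + (20, 20): same x and y₁ ≡ -y₂, so the sum is O.
7Q: O + (20, 20) = (20, 20) (identity).
8Q: tangent at (20, 20): λ = (3·20² + 0)/(2·20) ≡ 39/40. 40⁻¹ ≡ 14 (mod 43), so λ ≡ 39·14 ≡ 30.
  x = λ² - 20 - 20 = 900 - 40 ≡ 0; y = λ·(20 - 0) - 20 ≡ 21. → (0, 21)
9Q: (0, 21) + (20, 20). λ = (20 - 21)/(20 - 0) ≡ 42/20 mod 43. 20⁻¹ ≡ 28 (mod 43), so λ ≡ 15.
  x = λ² - 0 - 20 = 225 - 20 ≡ 33; y = λ·(0 - 33) - 21 ≡ 0. → (33, 0)
10Q: (33, 0) + (20, 20). λ = (20 - 0)/(20 - 33) ≡ 20/30 mod 43. 30⁻¹ ≡ 33 (mod 43), so λ ≡ 15.
  x = λ² - 33 - 20 = 225 - 53 ≡ 0; y = λ·(33 - 0) - 0 ≡ 22. → (0, 22)

(0, 22)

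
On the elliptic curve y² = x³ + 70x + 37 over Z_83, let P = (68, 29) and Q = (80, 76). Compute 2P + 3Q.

(25, 27)

First 2P:
Repeated addition: build up to 2P.
2P: tangent at (68, 29): λ = (3·68² + 70)/(2·29) ≡ 81/58. 58⁻¹ ≡ 73 (mod 83) since 58·73 = 4234 ≡ 1, so λ ≡ 81·73 ≡ 20.
  x = λ² - 68 - 68 = 400 - 136 ≡ 15; y = λ·(68 - 15) - 29 ≡ 35. → (15, 35)
2P = (15, 35).
Next 3Q:
Repeated addition: build up to 3Q.
2Q: tangent at (80, 76): λ = (3·80² + 70)/(2·76) ≡ 14/69. 69⁻¹ ≡ 77 (mod 83), so λ ≡ 14·77 ≡ 82.
  x = λ² - 80 - 80 = 6724 - 160 ≡ 7; y = λ·(80 - 7) - 76 ≡ 17. → (7, 17)
3Q: (7, 17) + (80, 76). λ = (76 - 17)/(80 - 7) ≡ 59/73 mod 83. 73⁻¹ ≡ 58 (mod 83), so λ ≡ 19.
  x = λ² - 7 - 80 = 361 - 87 ≡ 25; y = λ·(7 - 25) - 17 ≡ 56. → (25, 56)
3Q = (25, 56).
Finally 2P + 3Q:
(15, 35) + (25, 56). λ = (56 - 35)/(25 - 15) ≡ 21/10 mod 83. 10⁻¹ ≡ 25 (mod 83), so λ ≡ 27.
  x = λ² - 15 - 25 = 729 - 40 ≡ 25; y = λ·(15 - 25) - 35 ≡ 27. → (25, 27)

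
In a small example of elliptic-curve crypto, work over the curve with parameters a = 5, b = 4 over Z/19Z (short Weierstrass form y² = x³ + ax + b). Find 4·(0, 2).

(8, 10)

Write G = (0, 2).
Repeated addition: build up to 4G.
2G: tangent at (0, 2): λ = (3·0² + 5)/(2·2) ≡ 5/4. 4⁻¹ ≡ 5 (mod 19), so λ ≡ 5·5 ≡ 6.
  x = λ² - 0 - 0 = 36 - 0 ≡ 17; y = λ·(0 - 17) - 2 ≡ 10. → (17, 10)
3G: (17, 10) + (0, 2). λ = (2 - 10)/(0 - 17) ≡ 11/2 mod 19. 2⁻¹ ≡ 10 (mod 19), so λ ≡ 15.
  x = λ² - 17 - 0 = 225 - 17 ≡ 18; y = λ·(17 - 18) - 10 ≡ 13. → (18, 13)
4G: (18, 13) + (0, 2). λ = (2 - 13)/(0 - 18) ≡ 8/1 mod 19. 1⁻¹ ≡ 1 (mod 19), so λ ≡ 8.
  x = λ² - 18 - 0 = 64 - 18 ≡ 8; y = λ·(18 - 8) - 13 ≡ 10. → (8, 10)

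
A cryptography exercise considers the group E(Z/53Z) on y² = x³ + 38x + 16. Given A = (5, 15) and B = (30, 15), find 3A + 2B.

(46, 34)

First 3A:
Repeated addition: build up to 3A.
2A: tangent at (5, 15): λ = (3·5² + 38)/(2·15) ≡ 7/30. 30⁻¹ ≡ 23 (mod 53), so λ ≡ 7·23 ≡ 2.
  x = λ² - 5 - 5 = 4 - 10 ≡ 47; y = λ·(5 - 47) - 15 ≡ 7. → (47, 7)
3A: (47, 7) + (5, 15). λ = (15 - 7)/(5 - 47) ≡ 8/11 mod 53. 11⁻¹ ≡ 29 (mod 53), so λ ≡ 20.
  x = λ² - 47 - 5 = 400 - 52 ≡ 30; y = λ·(47 - 30) - 7 ≡ 15. → (30, 15)
3A = (30, 15).
Next 2B:
Repeated addition: build up to 2B.
2B: tangent at (30, 15): λ = (3·30² + 38)/(2·15) ≡ 35/30. 30⁻¹ ≡ 23 (mod 53) since 30·23 = 690 ≡ 1, so λ ≡ 35·23 ≡ 10.
  x = λ² - 30 - 30 = 100 - 60 ≡ 40; y = λ·(30 - 40) - 15 ≡ 44. → (40, 44)
2B = (40, 44).
Finally 3A + 2B:
(30, 15) + (40, 44). λ = (44 - 15)/(40 - 30) ≡ 29/10 mod 53. 10⁻¹ ≡ 16 (mod 53), so λ ≡ 40.
  x = λ² - 30 - 40 = 1600 - 70 ≡ 46; y = λ·(30 - 46) - 15 ≡ 34. → (46, 34)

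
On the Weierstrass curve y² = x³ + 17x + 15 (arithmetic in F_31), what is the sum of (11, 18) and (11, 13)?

O

The two points share x = 11 and their y-coordinates satisfy 18 + 13 ≡ 0 (mod 31), so they are inverses. Their sum is O.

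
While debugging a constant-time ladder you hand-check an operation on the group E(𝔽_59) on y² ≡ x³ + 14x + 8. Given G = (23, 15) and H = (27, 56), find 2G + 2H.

First 2G:
Repeated addition: build up to 2G.
2G: tangent at (23, 15): λ = (3·23² + 14)/(2·15) ≡ 8/30. 30⁻¹ ≡ 2 (mod 59) since 30·2 = 60 ≡ 1, so λ ≡ 8·2 ≡ 16.
  x = λ² - 23 - 23 = 256 - 46 ≡ 33; y = λ·(23 - 33) - 15 ≡ 2. → (33, 2)
2G = (33, 2).
Next 2H:
Repeated addition: build up to 2H.
2H: tangent at (27, 56): λ = (3·27² + 14)/(2·56) ≡ 18/53. 53⁻¹ ≡ 49 (mod 59), so λ ≡ 18·49 ≡ 56.
  x = λ² - 27 - 27 = 3136 - 54 ≡ 14; y = λ·(27 - 14) - 56 ≡ 23. → (14, 23)
2H = (14, 23).
Finally 2G + 2H:
(33, 2) + (14, 23). λ = (23 - 2)/(14 - 33) ≡ 21/40 mod 59. 40⁻¹ ≡ 31 (mod 59), so λ ≡ 2.
  x = λ² - 33 - 14 = 4 - 47 ≡ 16; y = λ·(33 - 16) - 2 ≡ 32. → (16, 32)

(16, 32)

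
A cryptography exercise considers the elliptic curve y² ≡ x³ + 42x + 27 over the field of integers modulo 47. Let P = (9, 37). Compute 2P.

(0, 11)

tangent at (9, 37): λ = (3·9² + 42)/(2·37) ≡ 3/27. 27⁻¹ ≡ 7 (mod 47), so λ ≡ 3·7 ≡ 21.
  x = λ² - 9 - 9 = 441 - 18 ≡ 0; y = λ·(9 - 0) - 37 ≡ 11. → (0, 11)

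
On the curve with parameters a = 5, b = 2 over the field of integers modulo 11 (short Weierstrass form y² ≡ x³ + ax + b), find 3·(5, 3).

(2, 8)

Write G = (5, 3).
Repeated addition: build up to 3G.
2G: tangent at (5, 3): λ = (3·5² + 5)/(2·3) ≡ 3/6. 6⁻¹ ≡ 2 (mod 11) since 6·2 = 12 ≡ 1, so λ ≡ 3·2 ≡ 6.
  x = λ² - 5 - 5 = 36 - 10 ≡ 4; y = λ·(5 - 4) - 3 ≡ 3. → (4, 3)
3G: (4, 3) + (5, 3). λ = (3 - 3)/(5 - 4) ≡ 0/1 mod 11. 1⁻¹ ≡ 1 (mod 11), so λ ≡ 0.
  x = λ² - 4 - 5 = 0 - 9 ≡ 2; y = λ·(4 - 2) - 3 ≡ 8. → (2, 8)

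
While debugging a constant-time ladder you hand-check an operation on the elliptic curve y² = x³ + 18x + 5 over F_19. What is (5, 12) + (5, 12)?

tangent at (5, 12): λ = (3·5² + 18)/(2·12) ≡ 17/5. 5⁻¹ ≡ 4 (mod 19), so λ ≡ 17·4 ≡ 11.
  x = λ² - 5 - 5 = 121 - 10 ≡ 16; y = λ·(5 - 16) - 12 ≡ 0. → (16, 0)

(16, 0)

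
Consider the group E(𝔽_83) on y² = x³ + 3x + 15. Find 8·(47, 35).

Write G = (47, 35).
Double-and-add on 8 = (1000)₂. Start with G = (47, 35) for the leading 1-bit.
double: tangent at (47, 35): λ = (3·47² + 3)/(2·35) ≡ 73/70. 70⁻¹ ≡ 51 (mod 83), so λ ≡ 73·51 ≡ 71.
  x = λ² - 47 - 47 = 5041 - 94 ≡ 50; y = λ·(47 - 50) - 35 ≡ 1. → (50, 1)
double: tangent at (50, 1): λ = (3·50² + 3)/(2·1) ≡ 33/2. 2⁻¹ ≡ 42 (mod 83) since 2·42 = 84 ≡ 1, so λ ≡ 33·42 ≡ 58.
  x = λ² - 50 - 50 = 3364 - 100 ≡ 27; y = λ·(50 - 27) - 1 ≡ 5. → (27, 5)
double: tangent at (27, 5): λ = (3·27² + 3)/(2·5) ≡ 32/10. 10⁻¹ ≡ 25 (mod 83), so λ ≡ 32·25 ≡ 53.
  x = λ² - 27 - 27 = 2809 - 54 ≡ 16; y = λ·(27 - 16) - 5 ≡ 80. → (16, 80)

(16, 80)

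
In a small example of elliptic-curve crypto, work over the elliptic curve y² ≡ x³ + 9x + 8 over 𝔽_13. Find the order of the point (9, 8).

9

2P: tangent at (9, 8): λ = (3·9² + 9)/(2·8) ≡ 5/3. 3⁻¹ ≡ 9 (mod 13), so λ ≡ 5·9 ≡ 6.
  x = λ² - 9 - 9 = 36 - 18 ≡ 5; y = λ·(9 - 5) - 8 ≡ 3. → (5, 3)
3P: (5, 3) + (9, 8). λ = (8 - 3)/(9 - 5) ≡ 5/4 mod 13. 4⁻¹ ≡ 10 (mod 13), so λ ≡ 11.
  x = λ² - 5 - 9 = 121 - 14 ≡ 3; y = λ·(5 - 3) - 3 ≡ 6. → (3, 6)
4P: (3, 6) + (9, 8). λ = (8 - 6)/(9 - 3) ≡ 2/6 mod 13. 6⁻¹ ≡ 11 (mod 13), so λ ≡ 9.
  x = λ² - 3 - 9 = 81 - 12 ≡ 4; y = λ·(3 - 4) - 6 ≡ 11. → (4, 11)
5P: (4, 11) + (9, 8). λ = (8 - 11)/(9 - 4) ≡ 10/5 mod 13. 5⁻¹ ≡ 8 (mod 13), so λ ≡ 2.
  x = λ² - 4 - 9 = 4 - 13 ≡ 4; y = λ·(4 - 4) - 11 ≡ 2. → (4, 2)
6P: (4, 2) + (9, 8). λ = (8 - 2)/(9 - 4) ≡ 6/5 mod 13. 5⁻¹ ≡ 8 (mod 13) since 5·8 = 40 ≡ 1, so λ ≡ 9.
  x = λ² - 4 - 9 = 81 - 13 ≡ 3; y = λ·(4 - 3) - 2 ≡ 7. → (3, 7)
7P: (3, 7) + (9, 8). λ = (8 - 7)/(9 - 3) ≡ 1/6 mod 13. 6⁻¹ ≡ 11 (mod 13), so λ ≡ 11.
  x = λ² - 3 - 9 = 121 - 12 ≡ 5; y = λ·(3 - 5) - 7 ≡ 10. → (5, 10)
8P: (5, 10) + (9, 8). λ = (8 - 10)/(9 - 5) ≡ 11/4 mod 13. 4⁻¹ ≡ 10 (mod 13), so λ ≡ 6.
  x = λ² - 5 - 9 = 36 - 14 ≡ 9; y = λ·(5 - 9) - 10 ≡ 5. → (9, 5)
9P: (9, 5) + (9, 8): same x and y₁ ≡ -y₂, so the sum is O.
9P = O, so the order is 9.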